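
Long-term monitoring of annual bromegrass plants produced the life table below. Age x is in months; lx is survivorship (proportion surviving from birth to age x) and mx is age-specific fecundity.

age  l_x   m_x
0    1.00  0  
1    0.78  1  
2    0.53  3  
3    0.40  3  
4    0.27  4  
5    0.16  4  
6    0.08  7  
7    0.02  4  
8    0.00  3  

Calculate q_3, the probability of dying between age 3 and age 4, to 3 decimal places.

0.325

q_3 = (l_3 − l_4) / l_3 = (0.4 − 0.27) / 0.4
     = 0.13 / 0.4 = 0.325 → 0.325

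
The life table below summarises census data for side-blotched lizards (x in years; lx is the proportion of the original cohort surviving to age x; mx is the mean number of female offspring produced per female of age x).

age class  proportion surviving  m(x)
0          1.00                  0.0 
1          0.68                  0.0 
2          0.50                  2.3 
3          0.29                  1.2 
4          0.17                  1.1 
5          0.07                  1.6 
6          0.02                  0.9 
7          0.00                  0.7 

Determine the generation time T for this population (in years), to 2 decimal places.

2.62

lx·mx: 0, 0, 1.15, 0.348, 0.187, 0.112, 0.018, 0 → R0 = 1.815
x·lx·mx: 0, 0, 2.3, 1.044, 0.748, 0.56, 0.108, 0 → Σ = 4.76
T = 4.76 / 1.815 = 2.62259… → 2.62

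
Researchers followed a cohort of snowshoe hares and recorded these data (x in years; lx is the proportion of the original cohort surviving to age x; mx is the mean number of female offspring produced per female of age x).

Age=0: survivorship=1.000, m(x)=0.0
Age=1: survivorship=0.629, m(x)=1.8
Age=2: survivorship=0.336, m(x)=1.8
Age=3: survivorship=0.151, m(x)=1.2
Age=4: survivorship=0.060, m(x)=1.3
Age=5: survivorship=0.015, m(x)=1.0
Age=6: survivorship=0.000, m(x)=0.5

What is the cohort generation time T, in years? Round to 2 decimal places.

lx·mx: 0, 1.1322, 0.6048, 0.1812, 0.078, 0.015, 0 → R0 = 2.0112
x·lx·mx: 0, 1.1322, 1.2096, 0.5436, 0.312, 0.075, 0 → Σ = 3.2724
T = 3.2724 / 2.0112 = 1.627088… → 1.63

1.63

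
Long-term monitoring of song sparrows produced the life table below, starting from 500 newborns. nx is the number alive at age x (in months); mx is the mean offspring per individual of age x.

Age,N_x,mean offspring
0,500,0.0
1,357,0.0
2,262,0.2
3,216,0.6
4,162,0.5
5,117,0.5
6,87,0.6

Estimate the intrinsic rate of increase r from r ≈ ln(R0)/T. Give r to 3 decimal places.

lx = nx/n0 = nx/500: 1, 0.714, 0.524, 0.432, 0.324, 0.234, 0.174
R0 = Σ lx·mx = 0 + 0 + 0.1048 + 0.2592 + 0.162 + 0.117 + 0.1044 = 0.7474
Σ x·lx·mx = 2.8466; T = 2.8466/0.7474 = 3.80867…
r ≈ ln(R0)/T = ln(0.7474)/3.80867… = -0.07645… → -0.076

-0.076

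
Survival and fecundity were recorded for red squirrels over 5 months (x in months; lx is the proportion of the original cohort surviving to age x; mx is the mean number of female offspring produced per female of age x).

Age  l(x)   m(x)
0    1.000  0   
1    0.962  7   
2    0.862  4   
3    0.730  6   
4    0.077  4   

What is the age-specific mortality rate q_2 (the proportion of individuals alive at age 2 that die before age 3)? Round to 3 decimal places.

q_2 = (l_2 − l_3) / l_2 = (0.862 − 0.73) / 0.862
     = 0.132 / 0.862 = 0.153132… → 0.153

0.153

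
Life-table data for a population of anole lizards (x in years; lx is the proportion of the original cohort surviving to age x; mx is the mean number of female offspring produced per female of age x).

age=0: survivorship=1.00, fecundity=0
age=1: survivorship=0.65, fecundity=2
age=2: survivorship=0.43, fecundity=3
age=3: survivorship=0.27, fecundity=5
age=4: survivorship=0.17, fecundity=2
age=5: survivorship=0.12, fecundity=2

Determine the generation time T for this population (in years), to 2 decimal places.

2.32

lx·mx: 0, 1.3, 1.29, 1.35, 0.34, 0.24 → R0 = 4.52
x·lx·mx: 0, 1.3, 2.58, 4.05, 1.36, 1.2 → Σ = 10.49
T = 10.49 / 4.52 = 2.320796… → 2.32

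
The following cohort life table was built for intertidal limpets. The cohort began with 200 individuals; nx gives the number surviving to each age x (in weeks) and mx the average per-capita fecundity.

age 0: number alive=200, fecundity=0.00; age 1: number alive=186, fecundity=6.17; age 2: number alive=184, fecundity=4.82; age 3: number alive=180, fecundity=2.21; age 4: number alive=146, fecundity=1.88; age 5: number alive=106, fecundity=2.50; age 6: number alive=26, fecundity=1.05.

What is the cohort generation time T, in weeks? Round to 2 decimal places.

lx = nx/n0 = nx/200: 1, 0.93, 0.92, 0.9, 0.73, 0.53, 0.13
lx·mx: 0, 5.7381, 4.4344, 1.989, 1.3724, 1.325, 0.1365 → R0 = 14.9954
x·lx·mx: 0, 5.7381, 8.8688, 5.967, 5.4896, 6.625, 0.819 → Σ = 33.5075
T = 33.5075 / 14.9954 = 2.234519… → 2.23

2.23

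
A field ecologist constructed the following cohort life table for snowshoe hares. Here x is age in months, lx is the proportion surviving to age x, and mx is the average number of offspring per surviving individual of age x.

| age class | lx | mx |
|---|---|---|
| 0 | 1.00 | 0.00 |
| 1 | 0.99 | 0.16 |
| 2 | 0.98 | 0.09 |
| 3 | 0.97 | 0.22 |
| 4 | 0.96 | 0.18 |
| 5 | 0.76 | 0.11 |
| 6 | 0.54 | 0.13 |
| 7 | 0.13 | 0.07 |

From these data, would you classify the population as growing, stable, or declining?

R0 = Σ lx·mx = 0 + 0.1584 + 0.0882 + 0.2134 + 0.1728 + 0.0836 + 0.0702 + 0.0091 = 0.7957
R0 < 1, so the population is declining.

declining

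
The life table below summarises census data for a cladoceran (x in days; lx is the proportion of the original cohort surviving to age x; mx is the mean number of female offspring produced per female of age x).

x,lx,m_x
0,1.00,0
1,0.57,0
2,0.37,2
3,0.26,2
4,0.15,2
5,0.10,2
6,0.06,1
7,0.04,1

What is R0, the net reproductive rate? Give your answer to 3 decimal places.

1.860

lx·mx by age: 0, 0, 0.74, 0.52, 0.3, 0.2, 0.06, 0.04
R0 = Σ lx·mx = 1.86 → 1.860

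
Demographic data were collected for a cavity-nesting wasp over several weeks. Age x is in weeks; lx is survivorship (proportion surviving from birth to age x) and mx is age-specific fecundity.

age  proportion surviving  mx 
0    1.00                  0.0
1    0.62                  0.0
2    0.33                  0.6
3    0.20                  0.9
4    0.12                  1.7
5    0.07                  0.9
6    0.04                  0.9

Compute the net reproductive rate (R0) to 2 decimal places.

0.68

lx·mx by age: 0, 0, 0.198, 0.18, 0.204, 0.063, 0.036
R0 = Σ lx·mx = 0.681 → 0.68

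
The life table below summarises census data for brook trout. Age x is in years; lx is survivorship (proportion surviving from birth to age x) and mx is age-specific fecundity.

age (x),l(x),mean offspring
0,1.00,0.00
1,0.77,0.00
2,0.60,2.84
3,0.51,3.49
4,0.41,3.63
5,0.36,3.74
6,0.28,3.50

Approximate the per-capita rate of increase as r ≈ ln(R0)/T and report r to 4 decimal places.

0.5312

R0 = Σ lx·mx = 0 + 0 + 1.704 + 1.7799 + 1.4883 + 1.3464 + 0.98 = 7.2986
Σ x·lx·mx = 27.3129; T = 27.3129/7.2986 = 3.74221…
r ≈ ln(R0)/T = ln(7.2986)/3.74221… = 0.531152… → 0.5312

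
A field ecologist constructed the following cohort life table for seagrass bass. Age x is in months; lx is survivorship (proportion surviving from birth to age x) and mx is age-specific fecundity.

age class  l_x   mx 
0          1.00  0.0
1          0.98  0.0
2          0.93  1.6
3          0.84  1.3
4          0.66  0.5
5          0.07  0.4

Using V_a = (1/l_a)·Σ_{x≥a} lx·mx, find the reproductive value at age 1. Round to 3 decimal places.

2.998

lx·mx for x ≥ 1: 0, 1.488, 1.092, 0.33, 0.028 → sum = 2.938
V_1 = 2.938 / l_1 = 2.938 / 0.98 = 2.997959… → 2.998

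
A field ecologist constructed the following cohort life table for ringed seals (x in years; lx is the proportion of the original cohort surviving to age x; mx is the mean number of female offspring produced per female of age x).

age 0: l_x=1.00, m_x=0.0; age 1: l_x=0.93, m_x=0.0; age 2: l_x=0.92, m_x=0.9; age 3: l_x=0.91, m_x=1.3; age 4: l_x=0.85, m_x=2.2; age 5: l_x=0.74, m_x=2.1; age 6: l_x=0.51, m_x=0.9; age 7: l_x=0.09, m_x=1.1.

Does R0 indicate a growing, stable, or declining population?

R0 = Σ lx·mx = 0 + 0 + 0.828 + 1.183 + 1.87 + 1.554 + 0.459 + 0.099 = 5.993
R0 > 1, so the population is growing.

growing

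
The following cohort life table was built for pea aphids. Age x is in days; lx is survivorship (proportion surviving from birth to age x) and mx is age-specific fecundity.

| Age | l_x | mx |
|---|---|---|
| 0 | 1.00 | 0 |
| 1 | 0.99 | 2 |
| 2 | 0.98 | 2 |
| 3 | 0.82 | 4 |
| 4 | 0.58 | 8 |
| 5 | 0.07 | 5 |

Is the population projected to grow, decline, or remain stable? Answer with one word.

growing

R0 = Σ lx·mx = 0 + 1.98 + 1.96 + 3.28 + 4.64 + 0.35 = 12.21
R0 > 1, so the population is growing.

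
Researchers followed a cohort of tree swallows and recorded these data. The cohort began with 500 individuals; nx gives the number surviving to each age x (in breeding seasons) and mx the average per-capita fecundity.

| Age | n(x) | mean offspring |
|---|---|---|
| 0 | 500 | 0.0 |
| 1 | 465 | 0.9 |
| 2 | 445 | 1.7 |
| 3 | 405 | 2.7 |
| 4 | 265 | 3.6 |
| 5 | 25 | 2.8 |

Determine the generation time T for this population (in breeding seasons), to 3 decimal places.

2.848

lx = nx/n0 = nx/500: 1, 0.93, 0.89, 0.81, 0.53, 0.05
lx·mx: 0, 0.837, 1.513, 2.187, 1.908, 0.14 → R0 = 6.585
x·lx·mx: 0, 0.837, 3.026, 6.561, 7.632, 0.7 → Σ = 18.756
T = 18.756 / 6.585 = 2.848292… → 2.848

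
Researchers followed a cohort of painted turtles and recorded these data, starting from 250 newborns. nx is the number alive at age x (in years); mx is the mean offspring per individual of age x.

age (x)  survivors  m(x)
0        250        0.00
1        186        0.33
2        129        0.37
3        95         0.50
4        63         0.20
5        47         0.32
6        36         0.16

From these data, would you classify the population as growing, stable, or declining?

lx = nx/n0 = nx/250: 1, 0.744, 0.516, 0.38, 0.252, 0.188, 0.144
R0 = Σ lx·mx = 0 + 0.24552 + 0.19092 + 0.19 + 0.0504 + 0.06016 + 0.02304 = 0.76004
R0 < 1, so the population is declining.

declining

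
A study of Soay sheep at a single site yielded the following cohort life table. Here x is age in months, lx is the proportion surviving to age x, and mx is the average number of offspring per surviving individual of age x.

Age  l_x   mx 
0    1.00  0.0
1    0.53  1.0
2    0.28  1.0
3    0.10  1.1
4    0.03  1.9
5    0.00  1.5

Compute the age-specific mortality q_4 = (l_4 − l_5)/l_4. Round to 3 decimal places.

q_4 = (l_4 − l_5) / l_4 = (0.03 − 0) / 0.03
     = 0.03 / 0.03 = 1 → 1.000

1.000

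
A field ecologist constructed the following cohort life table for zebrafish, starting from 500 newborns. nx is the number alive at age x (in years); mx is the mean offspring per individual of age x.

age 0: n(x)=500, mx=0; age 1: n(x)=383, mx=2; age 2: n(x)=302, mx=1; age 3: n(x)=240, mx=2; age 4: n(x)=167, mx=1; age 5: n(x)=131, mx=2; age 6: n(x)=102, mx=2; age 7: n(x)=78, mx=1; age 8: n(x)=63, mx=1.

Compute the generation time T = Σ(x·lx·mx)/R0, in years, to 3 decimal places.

lx = nx/n0 = nx/500: 1, 0.766, 0.604, 0.48, 0.334, 0.262, 0.204, 0.156, 0.126
lx·mx: 0, 1.532, 0.604, 0.96, 0.334, 0.524, 0.408, 0.156, 0.126 → R0 = 4.644
x·lx·mx: 0, 1.532, 1.208, 2.88, 1.336, 2.62, 2.448, 1.092, 1.008 → Σ = 14.124
T = 14.124 / 4.644 = 3.041344… → 3.041

3.041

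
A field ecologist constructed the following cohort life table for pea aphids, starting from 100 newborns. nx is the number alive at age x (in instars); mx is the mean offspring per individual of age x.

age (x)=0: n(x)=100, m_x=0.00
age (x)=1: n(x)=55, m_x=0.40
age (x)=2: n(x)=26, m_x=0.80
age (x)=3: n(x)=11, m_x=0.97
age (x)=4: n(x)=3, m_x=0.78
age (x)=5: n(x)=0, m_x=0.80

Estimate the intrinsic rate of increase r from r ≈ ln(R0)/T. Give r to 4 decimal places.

-0.3101

lx = nx/n0 = nx/100: 1, 0.55, 0.26, 0.11, 0.03, 0
R0 = Σ lx·mx = 0 + 0.22 + 0.208 + 0.1067 + 0.0234 + 0 = 0.5581
Σ x·lx·mx = 1.0497; T = 1.0497/0.5581 = 1.88085…
r ≈ ln(R0)/T = ln(0.5581)/1.88085… = -0.310082… → -0.3101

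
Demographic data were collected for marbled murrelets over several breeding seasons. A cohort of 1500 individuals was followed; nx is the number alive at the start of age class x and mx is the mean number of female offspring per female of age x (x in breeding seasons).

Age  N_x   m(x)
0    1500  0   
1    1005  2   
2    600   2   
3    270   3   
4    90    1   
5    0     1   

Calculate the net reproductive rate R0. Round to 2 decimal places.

2.74

lx = nx/n0 = nx/1500: 1, 0.67, 0.4, 0.18, 0.06, 0
lx·mx by age: 0, 1.34, 0.8, 0.54, 0.06, 0
R0 = Σ lx·mx = 2.74 → 2.74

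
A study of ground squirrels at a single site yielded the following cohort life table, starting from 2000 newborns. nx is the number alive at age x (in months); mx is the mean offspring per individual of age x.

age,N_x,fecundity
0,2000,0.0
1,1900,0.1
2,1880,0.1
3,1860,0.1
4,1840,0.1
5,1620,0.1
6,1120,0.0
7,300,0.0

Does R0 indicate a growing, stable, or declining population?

declining

lx = nx/n0 = nx/2000: 1, 0.95, 0.94, 0.93, 0.92, 0.81, 0.56, 0.15
R0 = Σ lx·mx = 0 + 0.095 + 0.094 + 0.093 + 0.092 + 0.081 + 0 + 0 = 0.455
R0 < 1, so the population is declining.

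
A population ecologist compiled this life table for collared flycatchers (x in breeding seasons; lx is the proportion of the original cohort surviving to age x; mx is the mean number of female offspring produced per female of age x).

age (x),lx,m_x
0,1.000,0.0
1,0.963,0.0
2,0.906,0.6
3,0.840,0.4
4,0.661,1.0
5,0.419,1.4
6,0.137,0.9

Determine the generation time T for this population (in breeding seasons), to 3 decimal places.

lx·mx: 0, 0, 0.5436, 0.336, 0.661, 0.5866, 0.1233 → R0 = 2.2505
x·lx·mx: 0, 0, 1.0872, 1.008, 2.644, 2.933, 0.7398 → Σ = 8.412
T = 8.412 / 2.2505 = 3.737836… → 3.738

3.738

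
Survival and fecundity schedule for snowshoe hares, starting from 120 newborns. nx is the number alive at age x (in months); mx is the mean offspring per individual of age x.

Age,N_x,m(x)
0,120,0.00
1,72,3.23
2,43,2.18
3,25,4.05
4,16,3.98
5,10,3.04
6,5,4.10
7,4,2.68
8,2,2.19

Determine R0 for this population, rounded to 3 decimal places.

4.644

lx = nx/n0 = nx/120: 1, 0.6, 0.35833…, 0.20833…, 0.13333…, 0.08333…, 0.04167…, 0.03333…, 0.01667…
lx·mx by age: 0, 1.938, 0.781167…, 0.84375…, 0.530667…, 0.253333…, 0.170833…, 0.089333…, 0.0365…
R0 = Σ lx·mx = 4.643583… → 4.644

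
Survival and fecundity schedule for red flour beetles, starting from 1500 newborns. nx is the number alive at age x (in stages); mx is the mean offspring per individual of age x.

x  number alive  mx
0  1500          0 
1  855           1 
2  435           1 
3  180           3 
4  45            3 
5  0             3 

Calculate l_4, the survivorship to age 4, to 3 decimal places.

0.030

l_4 = n_4/n_0 = 45/1500 = 0.03 → 0.030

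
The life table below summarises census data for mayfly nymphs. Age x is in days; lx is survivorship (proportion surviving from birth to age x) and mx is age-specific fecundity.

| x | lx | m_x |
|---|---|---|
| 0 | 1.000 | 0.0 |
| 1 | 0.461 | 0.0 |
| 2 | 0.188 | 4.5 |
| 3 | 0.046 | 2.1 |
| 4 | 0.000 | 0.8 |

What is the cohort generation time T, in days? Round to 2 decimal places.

lx·mx: 0, 0, 0.846, 0.0966, 0 → R0 = 0.9426
x·lx·mx: 0, 0, 1.692, 0.2898, 0 → Σ = 1.9818
T = 1.9818 / 0.9426 = 2.102482… → 2.10

2.10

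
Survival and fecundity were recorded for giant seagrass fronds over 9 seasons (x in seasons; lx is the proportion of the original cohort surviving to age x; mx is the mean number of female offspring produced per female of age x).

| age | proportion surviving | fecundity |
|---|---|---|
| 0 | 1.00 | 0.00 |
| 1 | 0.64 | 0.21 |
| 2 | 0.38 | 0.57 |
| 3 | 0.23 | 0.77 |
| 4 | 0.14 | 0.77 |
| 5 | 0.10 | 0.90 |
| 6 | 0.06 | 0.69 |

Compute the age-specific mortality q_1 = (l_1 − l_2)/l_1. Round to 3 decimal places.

q_1 = (l_1 − l_2) / l_1 = (0.64 − 0.38) / 0.64
     = 0.26 / 0.64 = 0.40625 → 0.406

0.406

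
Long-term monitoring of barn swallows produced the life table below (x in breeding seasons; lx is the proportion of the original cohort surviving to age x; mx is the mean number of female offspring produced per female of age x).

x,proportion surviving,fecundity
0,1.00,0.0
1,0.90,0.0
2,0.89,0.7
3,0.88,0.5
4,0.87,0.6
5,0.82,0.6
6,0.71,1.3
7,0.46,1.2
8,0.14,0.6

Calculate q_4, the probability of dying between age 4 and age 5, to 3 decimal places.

0.057

q_4 = (l_4 − l_5) / l_4 = (0.87 − 0.82) / 0.87
     = 0.05 / 0.87 = 0.057471… → 0.057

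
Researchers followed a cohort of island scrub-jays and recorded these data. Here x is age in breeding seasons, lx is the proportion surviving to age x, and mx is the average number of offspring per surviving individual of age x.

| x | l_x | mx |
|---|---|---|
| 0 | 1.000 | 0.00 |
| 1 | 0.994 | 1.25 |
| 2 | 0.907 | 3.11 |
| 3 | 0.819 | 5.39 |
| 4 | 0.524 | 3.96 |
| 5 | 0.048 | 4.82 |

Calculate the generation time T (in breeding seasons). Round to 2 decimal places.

lx·mx: 0, 1.2425, 2.82077, 4.41441, 2.07504, 0.23136 → R0 = 10.78408
x·lx·mx: 0, 1.2425, 5.64154, 13.24323, 8.30016, 1.1568 → Σ = 29.58423
T = 29.58423 / 10.78408 = 2.743324… → 2.74

2.74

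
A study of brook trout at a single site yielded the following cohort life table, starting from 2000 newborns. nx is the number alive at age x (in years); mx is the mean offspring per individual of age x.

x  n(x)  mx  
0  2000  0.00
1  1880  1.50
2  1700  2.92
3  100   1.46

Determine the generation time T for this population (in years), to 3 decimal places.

1.663

lx = nx/n0 = nx/2000: 1, 0.94, 0.85, 0.05
lx·mx: 0, 1.41, 2.482, 0.073 → R0 = 3.965
x·lx·mx: 0, 1.41, 4.964, 0.219 → Σ = 6.593
T = 6.593 / 3.965 = 1.662799… → 1.663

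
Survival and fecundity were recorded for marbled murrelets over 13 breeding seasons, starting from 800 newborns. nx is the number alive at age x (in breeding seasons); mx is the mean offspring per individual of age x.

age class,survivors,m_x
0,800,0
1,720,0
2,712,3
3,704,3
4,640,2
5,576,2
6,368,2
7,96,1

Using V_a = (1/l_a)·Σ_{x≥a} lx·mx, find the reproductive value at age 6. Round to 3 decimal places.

2.261

lx = nx/n0 = nx/800: 1, 0.9, 0.89, 0.88, 0.8, 0.72, 0.46, 0.12
lx·mx for x ≥ 6: 0.92, 0.12 → sum = 1.04
V_6 = 1.04 / l_6 = 1.04 / 0.46 = 2.26087… → 2.261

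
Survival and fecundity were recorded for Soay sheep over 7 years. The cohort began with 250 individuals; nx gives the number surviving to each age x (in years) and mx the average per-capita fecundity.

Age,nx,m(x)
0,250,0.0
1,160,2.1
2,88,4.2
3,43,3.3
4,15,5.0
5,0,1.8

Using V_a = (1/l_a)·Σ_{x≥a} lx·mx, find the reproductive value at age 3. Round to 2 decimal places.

5.04

lx = nx/n0 = nx/250: 1, 0.64, 0.352, 0.172, 0.06, 0
lx·mx for x ≥ 3: 0.5676, 0.3, 0 → sum = 0.8676
V_3 = 0.8676 / l_3 = 0.8676 / 0.172 = 5.044186… → 5.04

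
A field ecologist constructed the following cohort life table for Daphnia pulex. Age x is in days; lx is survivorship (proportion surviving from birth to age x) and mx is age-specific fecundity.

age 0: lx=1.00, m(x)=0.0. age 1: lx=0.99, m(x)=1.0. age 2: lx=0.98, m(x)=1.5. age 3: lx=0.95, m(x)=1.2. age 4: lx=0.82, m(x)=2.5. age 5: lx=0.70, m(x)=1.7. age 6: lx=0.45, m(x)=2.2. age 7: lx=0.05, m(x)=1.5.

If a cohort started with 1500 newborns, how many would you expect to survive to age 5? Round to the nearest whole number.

Expected survivors = N0 · l_5 = 1500 × 0.70 = 1050 → 1050

1050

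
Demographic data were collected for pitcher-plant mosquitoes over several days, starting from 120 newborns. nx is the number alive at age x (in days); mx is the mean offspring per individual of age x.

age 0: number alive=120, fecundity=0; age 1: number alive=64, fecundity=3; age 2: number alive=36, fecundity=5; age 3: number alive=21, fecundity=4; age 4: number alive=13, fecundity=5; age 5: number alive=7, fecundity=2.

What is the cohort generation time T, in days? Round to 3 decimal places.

2.120

lx = nx/n0 = nx/120: 1, 0.53333…, 0.3, 0.175, 0.10833…, 0.05833…
lx·mx: 0, 1.6…, 1.5, 0.7, 0.541667…, 0.116667… → R0 = 4.458333…
x·lx·mx: 0, 1.6…, 3, 2.1, 2.166667…, 0.583333… → Σ = 9.45…
T = 9.45… / 4.458333… = 2.119626… → 2.120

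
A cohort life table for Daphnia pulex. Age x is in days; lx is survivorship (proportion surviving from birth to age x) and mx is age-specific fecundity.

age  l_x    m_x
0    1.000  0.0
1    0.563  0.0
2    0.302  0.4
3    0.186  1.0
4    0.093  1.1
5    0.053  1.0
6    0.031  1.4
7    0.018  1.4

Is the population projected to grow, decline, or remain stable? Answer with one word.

R0 = Σ lx·mx = 0 + 0 + 0.1208 + 0.186 + 0.1023 + 0.053 + 0.0434 + 0.0252 = 0.5307
R0 < 1, so the population is declining.

declining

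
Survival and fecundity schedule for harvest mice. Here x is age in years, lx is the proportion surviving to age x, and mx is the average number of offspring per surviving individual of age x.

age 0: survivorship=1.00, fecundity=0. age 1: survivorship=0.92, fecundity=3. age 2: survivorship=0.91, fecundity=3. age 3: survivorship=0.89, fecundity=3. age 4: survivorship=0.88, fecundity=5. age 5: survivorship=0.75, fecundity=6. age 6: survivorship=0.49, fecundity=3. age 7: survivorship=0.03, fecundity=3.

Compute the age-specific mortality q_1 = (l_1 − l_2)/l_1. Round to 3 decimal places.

q_1 = (l_1 − l_2) / l_1 = (0.92 − 0.91) / 0.92
     = 0.01 / 0.92 = 0.01087… → 0.011

0.011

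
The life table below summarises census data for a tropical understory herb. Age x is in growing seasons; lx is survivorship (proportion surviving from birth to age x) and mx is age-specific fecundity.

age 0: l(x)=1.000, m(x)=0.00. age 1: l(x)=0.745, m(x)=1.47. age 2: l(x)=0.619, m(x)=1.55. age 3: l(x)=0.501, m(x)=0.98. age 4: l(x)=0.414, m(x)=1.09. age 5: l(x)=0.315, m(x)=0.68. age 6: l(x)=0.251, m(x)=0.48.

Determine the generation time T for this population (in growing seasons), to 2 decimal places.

2.43

lx·mx: 0, 1.09515, 0.95945, 0.49098, 0.45126, 0.2142, 0.12048 → R0 = 3.33152
x·lx·mx: 0, 1.09515, 1.9189, 1.47294, 1.80504, 1.071, 0.72288 → Σ = 8.08591
T = 8.08591 / 3.33152 = 2.427093… → 2.43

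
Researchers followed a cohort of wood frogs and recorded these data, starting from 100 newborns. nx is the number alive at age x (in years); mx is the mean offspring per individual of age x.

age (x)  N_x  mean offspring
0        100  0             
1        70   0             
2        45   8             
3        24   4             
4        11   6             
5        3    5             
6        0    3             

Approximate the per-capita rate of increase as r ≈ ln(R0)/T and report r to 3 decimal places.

lx = nx/n0 = nx/100: 1, 0.7, 0.45, 0.24, 0.11, 0.03, 0
R0 = Σ lx·mx = 0 + 0 + 3.6 + 0.96 + 0.66 + 0.15 + 0 = 5.37
Σ x·lx·mx = 13.47; T = 13.47/5.37 = 2.50838…
r ≈ ln(R0)/T = ln(5.37)/2.50838… = 0.67009… → 0.670

0.670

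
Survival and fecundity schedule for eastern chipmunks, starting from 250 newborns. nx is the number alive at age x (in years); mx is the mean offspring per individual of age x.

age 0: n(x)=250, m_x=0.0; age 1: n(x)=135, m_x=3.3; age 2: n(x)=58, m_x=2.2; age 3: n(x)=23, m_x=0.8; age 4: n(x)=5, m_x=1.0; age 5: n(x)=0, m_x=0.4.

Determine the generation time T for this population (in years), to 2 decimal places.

1.30

lx = nx/n0 = nx/250: 1, 0.54, 0.232, 0.092, 0.02, 0
lx·mx: 0, 1.782, 0.5104, 0.0736, 0.02, 0 → R0 = 2.386
x·lx·mx: 0, 1.782, 1.0208, 0.2208, 0.08, 0 → Σ = 3.1036
T = 3.1036 / 2.386 = 1.300754… → 1.30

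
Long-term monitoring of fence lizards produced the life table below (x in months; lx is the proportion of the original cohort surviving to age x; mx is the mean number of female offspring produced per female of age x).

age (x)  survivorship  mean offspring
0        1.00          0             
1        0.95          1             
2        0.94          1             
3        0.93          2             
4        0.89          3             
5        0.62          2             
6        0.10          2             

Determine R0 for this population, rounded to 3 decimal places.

lx·mx by age: 0, 0.95, 0.94, 1.86, 2.67, 1.24, 0.2
R0 = Σ lx·mx = 7.86 → 7.860

7.860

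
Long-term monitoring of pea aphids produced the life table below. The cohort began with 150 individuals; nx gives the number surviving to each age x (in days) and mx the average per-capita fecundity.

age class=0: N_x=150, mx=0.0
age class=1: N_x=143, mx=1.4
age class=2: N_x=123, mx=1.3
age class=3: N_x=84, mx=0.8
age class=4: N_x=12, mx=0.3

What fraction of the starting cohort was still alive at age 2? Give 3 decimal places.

l_2 = n_2/n_0 = 123/150 = 0.82 → 0.820

0.820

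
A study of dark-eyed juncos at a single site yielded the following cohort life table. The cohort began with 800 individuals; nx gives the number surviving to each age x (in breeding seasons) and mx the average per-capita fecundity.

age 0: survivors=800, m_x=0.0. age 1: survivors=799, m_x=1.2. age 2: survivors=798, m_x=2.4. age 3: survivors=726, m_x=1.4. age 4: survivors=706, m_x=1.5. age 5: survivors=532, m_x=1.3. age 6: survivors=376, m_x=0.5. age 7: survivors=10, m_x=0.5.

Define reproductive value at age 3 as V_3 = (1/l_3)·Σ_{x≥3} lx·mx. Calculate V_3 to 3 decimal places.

4.077

lx = nx/n0 = nx/800: 1, 0.99875, 0.9975, 0.9075, 0.8825, 0.665, 0.47, 0.0125
lx·mx for x ≥ 3: 1.2705, 1.32375, 0.8645, 0.235, 0.00625 → sum = 3.7
V_3 = 3.7 / l_3 = 3.7 / 0.9075 = 4.077135… → 4.077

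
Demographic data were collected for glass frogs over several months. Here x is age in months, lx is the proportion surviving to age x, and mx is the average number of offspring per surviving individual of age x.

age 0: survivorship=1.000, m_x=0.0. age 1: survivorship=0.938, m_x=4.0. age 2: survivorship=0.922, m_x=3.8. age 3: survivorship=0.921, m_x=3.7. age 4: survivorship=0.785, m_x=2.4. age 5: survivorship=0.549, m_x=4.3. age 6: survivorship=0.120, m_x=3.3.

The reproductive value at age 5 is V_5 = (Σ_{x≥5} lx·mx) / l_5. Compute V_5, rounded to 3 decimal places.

5.021

lx·mx for x ≥ 5: 2.3607, 0.396 → sum = 2.7567
V_5 = 2.7567 / l_5 = 2.7567 / 0.549 = 5.021311… → 5.021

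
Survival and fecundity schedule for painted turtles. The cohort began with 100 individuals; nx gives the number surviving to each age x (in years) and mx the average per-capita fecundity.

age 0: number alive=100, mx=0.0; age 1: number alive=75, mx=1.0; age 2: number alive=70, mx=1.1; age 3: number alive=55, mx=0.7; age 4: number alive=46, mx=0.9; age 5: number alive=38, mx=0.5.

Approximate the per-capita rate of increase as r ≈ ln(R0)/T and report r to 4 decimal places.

0.3814

lx = nx/n0 = nx/100: 1, 0.75, 0.7, 0.55, 0.46, 0.38
R0 = Σ lx·mx = 0 + 0.75 + 0.77 + 0.385 + 0.414 + 0.19 = 2.509
Σ x·lx·mx = 6.051; T = 6.051/2.509 = 2.41172…
r ≈ ln(R0)/T = ln(2.509)/2.41172… = 0.381423… → 0.3814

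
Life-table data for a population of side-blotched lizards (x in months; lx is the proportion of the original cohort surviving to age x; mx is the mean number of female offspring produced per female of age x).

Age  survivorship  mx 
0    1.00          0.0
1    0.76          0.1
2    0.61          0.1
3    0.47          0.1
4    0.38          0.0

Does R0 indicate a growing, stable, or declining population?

declining

R0 = Σ lx·mx = 0 + 0.076 + 0.061 + 0.047 + 0 = 0.184
R0 < 1, so the population is declining.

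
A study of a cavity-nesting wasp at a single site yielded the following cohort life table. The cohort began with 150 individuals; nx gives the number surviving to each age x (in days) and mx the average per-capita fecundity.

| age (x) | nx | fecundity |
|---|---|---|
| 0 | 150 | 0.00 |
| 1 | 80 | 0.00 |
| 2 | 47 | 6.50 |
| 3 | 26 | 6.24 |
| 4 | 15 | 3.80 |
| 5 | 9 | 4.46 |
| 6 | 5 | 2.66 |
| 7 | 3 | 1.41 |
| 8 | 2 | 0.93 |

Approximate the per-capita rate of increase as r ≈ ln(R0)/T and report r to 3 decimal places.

0.481

lx = nx/n0 = nx/150: 1, 0.53333…, 0.31333…, 0.17333…, 0.1, 0.06, 0.03333…, 0.02, 0.01333…
R0 = Σ lx·mx = 0 + 0 + 2.03667… + 1.0816… + 0.38 + 0.2676 + 0.08867… + 0.0282 + 0.0124… = 3.895133…
Σ x·lx·mx = 11.004733…; T = 11.004733…/3.895133… = 2.82525…
r ≈ ln(R0)/T = ln(3.895133…)/2.82525… = 0.48128… → 0.481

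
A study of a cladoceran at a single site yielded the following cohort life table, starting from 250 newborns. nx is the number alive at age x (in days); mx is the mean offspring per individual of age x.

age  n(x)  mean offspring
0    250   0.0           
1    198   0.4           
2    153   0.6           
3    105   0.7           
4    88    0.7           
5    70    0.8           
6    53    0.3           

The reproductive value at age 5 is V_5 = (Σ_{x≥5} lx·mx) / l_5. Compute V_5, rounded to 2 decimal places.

1.03

lx = nx/n0 = nx/250: 1, 0.792, 0.612, 0.42, 0.352, 0.28, 0.212
lx·mx for x ≥ 5: 0.224, 0.0636 → sum = 0.2876
V_5 = 0.2876 / l_5 = 0.2876 / 0.28 = 1.027143… → 1.03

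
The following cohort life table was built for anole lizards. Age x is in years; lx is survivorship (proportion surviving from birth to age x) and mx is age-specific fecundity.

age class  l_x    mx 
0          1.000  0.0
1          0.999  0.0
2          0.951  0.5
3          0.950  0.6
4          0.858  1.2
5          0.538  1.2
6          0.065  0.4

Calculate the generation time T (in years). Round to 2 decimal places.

3.70

lx·mx: 0, 0, 0.4755, 0.57, 1.0296, 0.6456, 0.026 → R0 = 2.7467
x·lx·mx: 0, 0, 0.951, 1.71, 4.1184, 3.228, 0.156 → Σ = 10.1634
T = 10.1634 / 2.7467 = 3.700222… → 3.70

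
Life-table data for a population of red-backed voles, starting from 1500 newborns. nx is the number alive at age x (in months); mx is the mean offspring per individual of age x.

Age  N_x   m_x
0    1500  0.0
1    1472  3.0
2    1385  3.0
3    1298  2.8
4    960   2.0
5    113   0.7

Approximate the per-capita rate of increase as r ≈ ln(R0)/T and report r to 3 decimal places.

lx = nx/n0 = nx/1500: 1, 0.98133…, 0.92333…, 0.86533…, 0.64, 0.07533…
R0 = Σ lx·mx = 0 + 2.944… + 2.77… + 2.42293… + 1.28 + 0.05273… = 9.469667…
Σ x·lx·mx = 21.136467…; T = 21.136467…/9.469667… = 2.23202…
r ≈ ln(R0)/T = ln(9.469667…)/2.23202… = 1.0072… → 1.007

1.007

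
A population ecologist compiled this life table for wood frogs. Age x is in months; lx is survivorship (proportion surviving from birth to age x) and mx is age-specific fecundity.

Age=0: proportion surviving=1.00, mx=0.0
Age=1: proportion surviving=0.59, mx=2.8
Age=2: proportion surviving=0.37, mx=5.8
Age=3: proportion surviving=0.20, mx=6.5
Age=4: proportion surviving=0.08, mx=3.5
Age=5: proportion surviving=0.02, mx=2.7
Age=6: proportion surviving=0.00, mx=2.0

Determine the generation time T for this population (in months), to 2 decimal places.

lx·mx: 0, 1.652, 2.146, 1.3, 0.28, 0.054, 0 → R0 = 5.432
x·lx·mx: 0, 1.652, 4.292, 3.9, 1.12, 0.27, 0 → Σ = 11.234
T = 11.234 / 5.432 = 2.068115… → 2.07

2.07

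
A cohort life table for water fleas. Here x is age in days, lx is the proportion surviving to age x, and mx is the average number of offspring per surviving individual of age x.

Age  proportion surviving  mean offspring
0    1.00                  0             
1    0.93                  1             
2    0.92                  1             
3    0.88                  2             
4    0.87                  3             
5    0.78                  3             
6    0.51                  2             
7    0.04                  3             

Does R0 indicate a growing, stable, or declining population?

R0 = Σ lx·mx = 0 + 0.93 + 0.92 + 1.76 + 2.61 + 2.34 + 1.02 + 0.12 = 9.7
R0 > 1, so the population is growing.

growing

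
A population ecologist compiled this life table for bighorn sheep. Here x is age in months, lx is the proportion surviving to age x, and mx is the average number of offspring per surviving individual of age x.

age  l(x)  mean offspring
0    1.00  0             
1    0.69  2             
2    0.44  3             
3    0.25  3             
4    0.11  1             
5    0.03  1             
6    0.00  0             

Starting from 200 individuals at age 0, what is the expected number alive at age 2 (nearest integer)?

Expected survivors = N0 · l_2 = 200 × 0.44 = 88 → 88

88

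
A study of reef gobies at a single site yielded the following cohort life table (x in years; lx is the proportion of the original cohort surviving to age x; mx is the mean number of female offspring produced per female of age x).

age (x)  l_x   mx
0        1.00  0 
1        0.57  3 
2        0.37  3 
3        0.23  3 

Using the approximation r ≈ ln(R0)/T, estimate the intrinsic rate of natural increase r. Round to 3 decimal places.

R0 = Σ lx·mx = 0 + 1.71 + 1.11 + 0.69 = 3.51
Σ x·lx·mx = 6; T = 6/3.51 = 1.7094…
r ≈ ln(R0)/T = ln(3.51)/1.7094… = 0.73454… → 0.735

0.735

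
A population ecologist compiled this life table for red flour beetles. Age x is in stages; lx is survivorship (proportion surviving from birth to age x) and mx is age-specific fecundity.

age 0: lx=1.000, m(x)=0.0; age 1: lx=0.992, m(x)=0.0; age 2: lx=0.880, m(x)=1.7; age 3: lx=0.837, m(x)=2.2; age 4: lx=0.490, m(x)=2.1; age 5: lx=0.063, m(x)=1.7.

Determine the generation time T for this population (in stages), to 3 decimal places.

2.943

lx·mx: 0, 0, 1.496, 1.8414, 1.029, 0.1071 → R0 = 4.4735
x·lx·mx: 0, 0, 2.992, 5.5242, 4.116, 0.5355 → Σ = 13.1677
T = 13.1677 / 4.4735 = 2.943489… → 2.943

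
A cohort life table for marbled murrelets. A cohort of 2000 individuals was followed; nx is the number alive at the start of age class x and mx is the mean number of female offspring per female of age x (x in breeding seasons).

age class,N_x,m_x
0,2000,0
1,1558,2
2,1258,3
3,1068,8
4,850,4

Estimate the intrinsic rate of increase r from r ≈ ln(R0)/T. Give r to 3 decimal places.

lx = nx/n0 = nx/2000: 1, 0.779, 0.629, 0.534, 0.425
R0 = Σ lx·mx = 0 + 1.558 + 1.887 + 4.272 + 1.7 = 9.417
Σ x·lx·mx = 24.948; T = 24.948/9.417 = 2.64925…
r ≈ ln(R0)/T = ln(9.417)/2.64925… = 0.84647… → 0.846

0.846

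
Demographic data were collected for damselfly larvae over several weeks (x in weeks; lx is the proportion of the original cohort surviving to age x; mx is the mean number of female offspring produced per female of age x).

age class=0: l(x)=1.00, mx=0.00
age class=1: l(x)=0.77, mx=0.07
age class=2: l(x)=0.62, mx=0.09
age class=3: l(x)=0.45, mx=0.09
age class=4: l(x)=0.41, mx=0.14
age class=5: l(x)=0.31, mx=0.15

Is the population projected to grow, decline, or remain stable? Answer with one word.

declining

R0 = Σ lx·mx = 0 + 0.0539 + 0.0558 + 0.0405 + 0.0574 + 0.0465 = 0.2541
R0 < 1, so the population is declining.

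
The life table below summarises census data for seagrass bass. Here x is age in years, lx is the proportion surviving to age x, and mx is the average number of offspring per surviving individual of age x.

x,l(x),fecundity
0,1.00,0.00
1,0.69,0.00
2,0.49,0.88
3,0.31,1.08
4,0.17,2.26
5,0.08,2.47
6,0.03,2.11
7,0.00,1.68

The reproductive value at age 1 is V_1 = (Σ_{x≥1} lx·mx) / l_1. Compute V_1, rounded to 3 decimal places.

2.045

lx·mx for x ≥ 1: 0, 0.4312, 0.3348, 0.3842, 0.1976, 0.0633, 0 → sum = 1.4111
V_1 = 1.4111 / l_1 = 1.4111 / 0.69 = 2.045072… → 2.045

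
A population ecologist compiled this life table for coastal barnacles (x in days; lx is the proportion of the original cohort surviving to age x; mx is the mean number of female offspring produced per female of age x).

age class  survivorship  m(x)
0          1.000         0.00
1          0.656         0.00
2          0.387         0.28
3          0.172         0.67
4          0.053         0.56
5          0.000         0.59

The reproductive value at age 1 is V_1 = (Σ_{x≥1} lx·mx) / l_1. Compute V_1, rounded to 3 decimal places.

lx·mx for x ≥ 1: 0, 0.10836, 0.11524, 0.02968, 0 → sum = 0.25328
V_1 = 0.25328 / l_1 = 0.25328 / 0.656 = 0.386098… → 0.386

0.386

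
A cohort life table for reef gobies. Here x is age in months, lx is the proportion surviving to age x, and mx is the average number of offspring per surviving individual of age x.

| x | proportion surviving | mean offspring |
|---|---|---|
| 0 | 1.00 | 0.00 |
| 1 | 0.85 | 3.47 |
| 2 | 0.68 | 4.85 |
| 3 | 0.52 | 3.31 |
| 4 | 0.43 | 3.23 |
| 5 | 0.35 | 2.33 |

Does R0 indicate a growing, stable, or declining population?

R0 = Σ lx·mx = 0 + 2.9495 + 3.298 + 1.7212 + 1.3889 + 0.8155 = 10.1731
R0 > 1, so the population is growing.

growing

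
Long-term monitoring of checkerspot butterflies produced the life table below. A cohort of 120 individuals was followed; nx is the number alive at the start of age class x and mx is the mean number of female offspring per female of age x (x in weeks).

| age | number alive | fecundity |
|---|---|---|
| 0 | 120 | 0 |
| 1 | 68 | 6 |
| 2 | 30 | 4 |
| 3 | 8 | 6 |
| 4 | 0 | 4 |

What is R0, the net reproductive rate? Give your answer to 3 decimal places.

lx = nx/n0 = nx/120: 1, 0.56667…, 0.25, 0.06667…, 0
lx·mx by age: 0, 3.4…, 1, 0.4…, 0
R0 = Σ lx·mx = 4.8… → 4.800

4.800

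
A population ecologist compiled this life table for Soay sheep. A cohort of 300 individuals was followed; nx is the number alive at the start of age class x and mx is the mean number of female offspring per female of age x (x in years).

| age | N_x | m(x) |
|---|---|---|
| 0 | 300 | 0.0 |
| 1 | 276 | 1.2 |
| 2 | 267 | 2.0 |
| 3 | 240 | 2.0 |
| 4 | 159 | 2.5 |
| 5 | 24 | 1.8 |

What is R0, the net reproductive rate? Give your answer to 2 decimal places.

5.95

lx = nx/n0 = nx/300: 1, 0.92, 0.89, 0.8, 0.53, 0.08
lx·mx by age: 0, 1.104, 1.78, 1.6, 1.325, 0.144
R0 = Σ lx·mx = 5.953 → 5.95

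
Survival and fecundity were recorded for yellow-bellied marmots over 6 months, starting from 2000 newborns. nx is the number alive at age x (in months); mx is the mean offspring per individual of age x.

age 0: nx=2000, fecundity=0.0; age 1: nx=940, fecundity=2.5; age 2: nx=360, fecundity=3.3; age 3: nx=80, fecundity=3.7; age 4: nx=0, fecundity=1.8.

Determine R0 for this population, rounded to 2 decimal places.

1.92

lx = nx/n0 = nx/2000: 1, 0.47, 0.18, 0.04, 0
lx·mx by age: 0, 1.175, 0.594, 0.148, 0
R0 = Σ lx·mx = 1.917 → 1.92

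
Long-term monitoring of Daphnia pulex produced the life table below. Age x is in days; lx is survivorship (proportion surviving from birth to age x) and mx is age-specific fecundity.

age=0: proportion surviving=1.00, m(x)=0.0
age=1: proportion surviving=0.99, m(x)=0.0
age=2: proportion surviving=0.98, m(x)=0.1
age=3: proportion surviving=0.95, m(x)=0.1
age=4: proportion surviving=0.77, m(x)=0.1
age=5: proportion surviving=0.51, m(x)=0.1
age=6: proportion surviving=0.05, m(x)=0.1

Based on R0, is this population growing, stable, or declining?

R0 = Σ lx·mx = 0 + 0 + 0.098 + 0.095 + 0.077 + 0.051 + 0.005 = 0.326
R0 < 1, so the population is declining.

declining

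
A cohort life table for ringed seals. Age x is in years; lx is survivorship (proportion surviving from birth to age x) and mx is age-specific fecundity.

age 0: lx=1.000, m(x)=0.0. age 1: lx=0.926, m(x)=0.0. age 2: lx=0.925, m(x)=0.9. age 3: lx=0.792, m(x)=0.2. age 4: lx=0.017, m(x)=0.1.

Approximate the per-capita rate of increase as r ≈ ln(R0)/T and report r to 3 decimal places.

R0 = Σ lx·mx = 0 + 0 + 0.8325 + 0.1584 + 0.0017 = 0.9926
Σ x·lx·mx = 2.147; T = 2.147/0.9926 = 2.16301…
r ≈ ln(R0)/T = ln(0.9926)/2.16301… = -0.00343… → -0.003

-0.003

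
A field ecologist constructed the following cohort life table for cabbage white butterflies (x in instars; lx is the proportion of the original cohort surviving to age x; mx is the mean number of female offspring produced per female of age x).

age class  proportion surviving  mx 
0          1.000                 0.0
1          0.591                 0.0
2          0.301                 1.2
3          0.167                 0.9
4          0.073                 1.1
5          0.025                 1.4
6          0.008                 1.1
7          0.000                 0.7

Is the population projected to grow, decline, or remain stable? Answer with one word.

declining

R0 = Σ lx·mx = 0 + 0 + 0.3612 + 0.1503 + 0.0803 + 0.035 + 0.0088 + 0 = 0.6356
R0 < 1, so the population is declining.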